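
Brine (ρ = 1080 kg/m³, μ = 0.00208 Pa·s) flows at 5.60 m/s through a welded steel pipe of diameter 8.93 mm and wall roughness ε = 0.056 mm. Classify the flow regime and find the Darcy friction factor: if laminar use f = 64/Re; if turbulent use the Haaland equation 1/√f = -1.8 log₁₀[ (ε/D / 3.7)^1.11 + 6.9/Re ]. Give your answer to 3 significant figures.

Re = ρVD/μ = 1080·5.6·0.00893/0.00208 = 2.597e+04.
Re > 4000 → turbulent. ε/D = 5.6e-05/0.00893 = 0.00627; Haaland: 1/√f = -1.8 log₁₀[0.00084 + 0.000266] = 5.321, so f = 0.03531.

f ≈ 0.0353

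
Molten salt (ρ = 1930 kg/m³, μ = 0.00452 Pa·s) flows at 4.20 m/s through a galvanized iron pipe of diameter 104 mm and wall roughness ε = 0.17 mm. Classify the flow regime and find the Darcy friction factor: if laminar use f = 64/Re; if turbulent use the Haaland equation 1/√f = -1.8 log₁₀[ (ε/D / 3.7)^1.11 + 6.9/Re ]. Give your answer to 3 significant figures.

f ≈ 0.0232

Re = ρVD/μ = 1930·4.2·0.104/0.00452 = 1.865e+05.
Re > 4000 → turbulent. ε/D = 0.00017/0.104 = 0.00163; Haaland: 1/√f = -1.8 log₁₀[0.000189 + 3.7e-05] = 6.563, so f = 0.02322.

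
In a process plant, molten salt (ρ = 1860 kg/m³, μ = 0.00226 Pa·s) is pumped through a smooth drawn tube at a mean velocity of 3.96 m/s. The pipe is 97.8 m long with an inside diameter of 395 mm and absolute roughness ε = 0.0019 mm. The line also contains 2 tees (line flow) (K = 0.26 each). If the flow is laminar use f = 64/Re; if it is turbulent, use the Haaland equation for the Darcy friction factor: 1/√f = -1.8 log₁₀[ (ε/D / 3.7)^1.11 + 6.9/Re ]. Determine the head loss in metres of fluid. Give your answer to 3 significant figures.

h_f ≈ 2.63 m

Reynolds number Re = ρVD/μ = 1860 · 3.96 · 0.395 / 0.00226 = 1.287e+06.
Re > 4000 → turbulent. Relative roughness ε/D = 1.9e-06/0.395 = 4.81e-06. Haaland: 1/√f = -1.8 log₁₀[(4.81e-06/3.7)^1.11 + 6.9/1.287e+06] = -1.8 log₁₀[2.93e-07 + 5.36e-06] = 9.446, so f = 0.01121.
Total minor-loss coefficient ΣK = 2·0.26 = 0.52.
ΔP = [f·L/D + ΣK]·(ρV²/2) = [0.01121·97.8/0.395 + 0.52]·(1860·3.96²/2) = [2.775 + 0.52]·1.458e+04 = 4.805e+04 Pa.
Head loss h_f = ΔP/(ρg) = 4.805e+04/(1860·9.81) = 2.63 m.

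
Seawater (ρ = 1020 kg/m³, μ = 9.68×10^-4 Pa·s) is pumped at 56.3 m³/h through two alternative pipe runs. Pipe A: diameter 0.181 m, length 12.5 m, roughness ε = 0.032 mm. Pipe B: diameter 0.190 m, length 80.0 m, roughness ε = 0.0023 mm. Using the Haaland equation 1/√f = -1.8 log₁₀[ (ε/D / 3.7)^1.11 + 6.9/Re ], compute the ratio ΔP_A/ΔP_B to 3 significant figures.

ΔP_A/ΔP_B ≈ 0.207

Pipe A: V = Q/A = 0.01564/0.02573 = 0.6078 m/s; Re = 1.159e+05; ε/D = 0.000177; Haaland → f = 0.01817; ΔP_A = f(L/D)(ρV²/2) = 236.4 Pa.
Pipe B: V = Q/A = 0.01564/0.02835 = 0.5516 m/s; Re = 1.104e+05; ε/D = 1.21e-05; Haaland → f = 0.01751; ΔP_B = f(L/D)(ρV²/2) = 1144 Pa.
ΔP_A/ΔP_B = 236.4/1144 = 0.207.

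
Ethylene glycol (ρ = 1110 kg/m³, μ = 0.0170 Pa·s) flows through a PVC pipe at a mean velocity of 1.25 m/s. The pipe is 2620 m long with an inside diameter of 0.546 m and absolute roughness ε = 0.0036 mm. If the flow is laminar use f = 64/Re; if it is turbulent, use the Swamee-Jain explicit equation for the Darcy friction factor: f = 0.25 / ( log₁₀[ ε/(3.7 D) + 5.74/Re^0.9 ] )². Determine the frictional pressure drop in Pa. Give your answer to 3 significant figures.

ΔP ≈ 88800 Pa

Reynolds number Re = ρVD/μ = 1110 · 1.25 · 0.546 / 0.017 = 4.456e+04.
Re > 4000 → turbulent. Relative roughness ε/D = 3.6e-06/0.546 = 6.59e-06. Swamee-Jain: f = 0.25/(log₁₀[6.59e-06/3.7 + 5.74/4.456e+04^0.9])² = 0.25/(log₁₀[1.78e-06 + 0.000376])² = 0.25/(-3.423)² = 0.02134.
Darcy-Weisbach: ΔP = f(L/D)(ρV²/2) = 0.02134·(2620/0.546)·(1110·1.25²/2) = 0.02134·4799·867.2 = 8.878e+04 Pa.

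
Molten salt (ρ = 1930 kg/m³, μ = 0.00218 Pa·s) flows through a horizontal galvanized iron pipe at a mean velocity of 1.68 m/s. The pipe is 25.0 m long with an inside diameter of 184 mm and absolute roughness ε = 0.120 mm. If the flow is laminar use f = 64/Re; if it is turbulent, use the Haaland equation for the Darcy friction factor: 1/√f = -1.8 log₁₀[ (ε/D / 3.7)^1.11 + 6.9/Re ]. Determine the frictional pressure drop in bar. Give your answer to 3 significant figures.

ΔP ≈ 0.0703 bar

Reynolds number Re = ρVD/μ = 1930 · 1.68 · 0.184 / 0.00218 = 2.737e+05.
Re > 4000 → turbulent. Relative roughness ε/D = 0.00012/0.184 = 0.000652. Haaland: 1/√f = -1.8 log₁₀[(0.000652/3.7)^1.11 + 6.9/2.737e+05] = -1.8 log₁₀[6.81e-05 + 2.52e-05] = 7.254, so f = 0.019.
Darcy-Weisbach: ΔP = f(L/D)(ρV²/2) = 0.019·(25/0.184)·(1930·1.68²/2) = 0.019·135.9·2724 = 7033 Pa.
ΔP = 7033 Pa = 0.0703 bar.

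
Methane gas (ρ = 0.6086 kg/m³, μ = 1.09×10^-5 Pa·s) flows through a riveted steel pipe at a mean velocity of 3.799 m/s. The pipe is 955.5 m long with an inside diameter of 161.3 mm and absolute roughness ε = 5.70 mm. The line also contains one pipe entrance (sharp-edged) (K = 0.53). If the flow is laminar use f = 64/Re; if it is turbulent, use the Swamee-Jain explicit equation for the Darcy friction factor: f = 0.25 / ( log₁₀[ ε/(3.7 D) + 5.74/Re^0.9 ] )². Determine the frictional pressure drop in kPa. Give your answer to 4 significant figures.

Reynolds number Re = ρVD/μ = 0.6086 · 3.799 · 0.1613 / 1.09e-05 = 3.421e+04.
Re > 4000 → turbulent. Relative roughness ε/D = 0.0057/0.1613 = 0.0353. Swamee-Jain: f = 0.25/(log₁₀[0.0353/3.7 + 5.74/3.421e+04^0.9])² = 0.25/(log₁₀[0.00955 + 0.000477])² = 0.25/(-1.999)² = 0.06257.
Total minor-loss coefficient ΣK = 1·0.53 = 0.53.
ΔP = [f·L/D + ΣK]·(ρV²/2) = [0.06257·955.5/0.1613 + 0.53]·(0.6086·3.799²/2) = [370.7 + 0.53]·4.392 = 1630 Pa.
ΔP = 1630 Pa = 1.630 kPa.

ΔP ≈ 1.630 kPa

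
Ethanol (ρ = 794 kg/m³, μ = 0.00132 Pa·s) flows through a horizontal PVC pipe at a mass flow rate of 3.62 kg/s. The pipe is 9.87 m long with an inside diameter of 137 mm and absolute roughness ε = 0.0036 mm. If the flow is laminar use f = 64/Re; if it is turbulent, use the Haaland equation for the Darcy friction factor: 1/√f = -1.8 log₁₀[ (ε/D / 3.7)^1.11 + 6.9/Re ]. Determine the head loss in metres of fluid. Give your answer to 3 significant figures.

h_f ≈ 0.00853 m

A = πD²/4 = π(0.137)²/4 = 0.01474 m²; mean velocity V = ṁ/(ρA) = 3.62/(794 · 0.01474) = 0.3093 m/s.
Reynolds number Re = ρVD/μ = 794 · 0.3093 · 0.137 / 0.00132 = 2.549e+04.
Re > 4000 → turbulent. Relative roughness ε/D = 3.6e-06/0.137 = 2.63e-05. Haaland: 1/√f = -1.8 log₁₀[(2.63e-05/3.7)^1.11 + 6.9/2.549e+04] = -1.8 log₁₀[1.93e-06 + 0.000271] = 6.416, so f = 0.02429.
Darcy-Weisbach: ΔP = f(L/D)(ρV²/2) = 0.02429·(9.87/0.137)·(794·0.3093²/2) = 0.02429·72.04·37.98 = 66.46 Pa.
Head loss h_f = ΔP/(ρg) = 66.46/(794·9.81) = 0.00853 m.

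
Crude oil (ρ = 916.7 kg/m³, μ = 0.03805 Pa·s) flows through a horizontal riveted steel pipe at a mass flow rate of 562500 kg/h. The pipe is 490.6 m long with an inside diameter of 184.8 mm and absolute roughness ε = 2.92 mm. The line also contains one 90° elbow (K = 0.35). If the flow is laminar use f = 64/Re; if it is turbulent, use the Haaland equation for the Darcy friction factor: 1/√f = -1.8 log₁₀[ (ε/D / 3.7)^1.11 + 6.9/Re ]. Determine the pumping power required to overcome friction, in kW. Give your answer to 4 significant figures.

P ≈ 387.3 kW

ṁ = 562500 kg/h = 562500/3600 = 156.2 kg/s.
A = πD²/4 = π(0.1848)²/4 = 0.02682 m²; mean velocity V = ṁ/(ρA) = 156.2/(916.7 · 0.02682) = 6.355 m/s.
Reynolds number Re = ρVD/μ = 916.7 · 6.355 · 0.1848 / 0.0381 = 2.829e+04.
Re > 4000 → turbulent. Relative roughness ε/D = 0.00292/0.1848 = 0.0158. Haaland: 1/√f = -1.8 log₁₀[(0.0158/3.7)^1.11 + 6.9/2.829e+04] = -1.8 log₁₀[0.00234 + 0.000244] = 4.657, so f = 0.04611.
Total minor-loss coefficient ΣK = 1·0.35 = 0.35.
ΔP = [f·L/D + ΣK]·(ρV²/2) = [0.04611·490.6/0.1848 + 0.35]·(916.7·6.355²/2) = [122.4 + 0.35]·1.851e+04 = 2.272e+06 Pa.
Q = ṁ/ρ = 156.2/916.7 = 0.1704 m³/s.
Pumping power P = QΔP = 0.1704·2.272e+06 = 387310 W = 387.3 kW.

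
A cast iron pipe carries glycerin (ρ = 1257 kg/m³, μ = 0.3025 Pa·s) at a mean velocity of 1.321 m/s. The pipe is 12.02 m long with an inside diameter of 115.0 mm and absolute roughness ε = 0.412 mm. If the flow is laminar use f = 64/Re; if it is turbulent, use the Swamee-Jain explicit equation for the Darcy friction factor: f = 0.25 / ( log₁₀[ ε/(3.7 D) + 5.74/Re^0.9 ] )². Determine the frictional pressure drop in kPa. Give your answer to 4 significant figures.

ΔP ≈ 11.62 kPa

Reynolds number Re = ρVD/μ = 1257 · 1.321 · 0.115 / 0.302 = 631.3.
Re < 2300 → laminar flow, so f = 64/Re = 64/631.3 = 0.1014 (the turbulent correlation is not needed).
Darcy-Weisbach: ΔP = f(L/D)(ρV²/2) = 0.1014·(12.02/0.115)·(1257·1.321²/2) = 0.1014·104.5·1097 = 1.162e+04 Pa.
ΔP = 1.162e+04 Pa = 11.62 kPa.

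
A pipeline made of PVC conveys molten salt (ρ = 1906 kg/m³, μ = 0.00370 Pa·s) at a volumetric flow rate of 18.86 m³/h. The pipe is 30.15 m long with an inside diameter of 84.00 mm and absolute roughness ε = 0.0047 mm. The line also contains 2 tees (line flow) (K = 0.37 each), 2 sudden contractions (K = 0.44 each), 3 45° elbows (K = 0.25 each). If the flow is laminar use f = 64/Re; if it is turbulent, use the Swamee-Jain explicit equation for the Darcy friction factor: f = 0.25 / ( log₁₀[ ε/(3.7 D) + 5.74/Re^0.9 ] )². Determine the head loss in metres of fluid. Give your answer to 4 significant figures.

h_f ≈ 0.4666 m

Q = 18.86 m³/h = 18.86/3600 = 0.005239 m³/s.
Cross-sectional area A = πD²/4 = π(0.084)²/4 = 0.005542 m²; mean velocity V = Q/A = 0.005239/0.005542 = 0.9453 m/s.
Reynolds number Re = ρVD/μ = 1906 · 0.9453 · 0.084 / 0.0037 = 4.091e+04.
Re > 4000 → turbulent. Relative roughness ε/D = 4.7e-06/0.084 = 5.6e-05. Swamee-Jain: f = 0.25/(log₁₀[5.6e-05/3.7 + 5.74/4.091e+04^0.9])² = 0.25/(log₁₀[1.51e-05 + 0.000406])² = 0.25/(-3.376)² = 0.02194.
Total minor-loss coefficient ΣK = 2·0.37 + 2·0.44 + 3·0.25 = 2.37.
ΔP = [f·L/D + ΣK]·(ρV²/2) = [0.02194·30.15/0.084 + 2.37]·(1906·0.9453²/2) = [7.874 + 2.37]·851.7 = 8725 Pa.
Head loss h_f = ΔP/(ρg) = 8725/(1906·9.81) = 0.4666 m.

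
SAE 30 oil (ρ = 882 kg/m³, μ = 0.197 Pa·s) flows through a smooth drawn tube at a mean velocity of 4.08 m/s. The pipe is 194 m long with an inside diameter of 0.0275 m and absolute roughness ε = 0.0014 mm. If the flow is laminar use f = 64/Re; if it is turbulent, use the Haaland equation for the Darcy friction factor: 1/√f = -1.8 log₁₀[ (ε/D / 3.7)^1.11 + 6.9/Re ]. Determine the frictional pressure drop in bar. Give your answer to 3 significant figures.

Reynolds number Re = ρVD/μ = 882 · 4.08 · 0.0275 / 0.197 = 502.3.
Re < 2300 → laminar flow, so f = 64/Re = 64/502.3 = 0.1274 (the turbulent correlation is not needed).
Darcy-Weisbach: ΔP = f(L/D)(ρV²/2) = 0.1274·(194/0.0275)·(882·4.08²/2) = 0.1274·7055·7341 = 6.598e+06 Pa.
ΔP = 6.598e+06 Pa = 66.0 bar.

ΔP ≈ 66.0 bar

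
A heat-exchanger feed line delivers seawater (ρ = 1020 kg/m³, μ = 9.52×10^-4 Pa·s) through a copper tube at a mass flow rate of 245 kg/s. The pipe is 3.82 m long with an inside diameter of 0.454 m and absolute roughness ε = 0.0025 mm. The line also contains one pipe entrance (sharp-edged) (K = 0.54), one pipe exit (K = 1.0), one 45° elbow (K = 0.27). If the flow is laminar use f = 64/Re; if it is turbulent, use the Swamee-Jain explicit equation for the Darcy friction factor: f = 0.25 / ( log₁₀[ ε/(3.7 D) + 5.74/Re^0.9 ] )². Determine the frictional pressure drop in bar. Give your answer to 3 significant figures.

A = πD²/4 = π(0.454)²/4 = 0.1619 m²; mean velocity V = ṁ/(ρA) = 245/(1020 · 0.1619) = 1.484 m/s.
Reynolds number Re = ρVD/μ = 1020 · 1.484 · 0.454 / 0.000952 = 7.217e+05.
Re > 4000 → turbulent. Relative roughness ε/D = 2.5e-06/0.454 = 5.51e-06. Swamee-Jain: f = 0.25/(log₁₀[5.51e-06/3.7 + 5.74/7.217e+05^0.9])² = 0.25/(log₁₀[1.49e-06 + 3.06e-05])² = 0.25/(-4.493)² = 0.01238.
Total minor-loss coefficient ΣK = 1·0.54 + 1·1 + 1·0.27 = 1.81.
ΔP = [f·L/D + ΣK]·(ρV²/2) = [0.01238·3.82/0.454 + 1.81]·(1020·1.484²/2) = [0.1042 + 1.81]·1123 = 2149 Pa.
ΔP = 2149 Pa = 0.0215 bar.

ΔP ≈ 0.0215 bar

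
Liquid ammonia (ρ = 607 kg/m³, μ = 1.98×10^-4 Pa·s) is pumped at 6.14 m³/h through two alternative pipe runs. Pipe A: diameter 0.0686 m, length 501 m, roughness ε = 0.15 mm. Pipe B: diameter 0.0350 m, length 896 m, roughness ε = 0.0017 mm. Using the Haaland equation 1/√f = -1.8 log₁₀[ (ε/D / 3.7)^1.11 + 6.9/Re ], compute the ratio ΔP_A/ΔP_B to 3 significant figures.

Pipe A: V = Q/A = 0.001706/0.003696 = 0.4615 m/s; Re = 9.705e+04; ε/D = 0.00219; Haaland → f = 0.0255; ΔP_A = f(L/D)(ρV²/2) = 1.204e+04 Pa.
Pipe B: V = Q/A = 0.001706/0.0009621 = 1.773 m/s; Re = 1.902e+05; ε/D = 4.86e-05; Haaland → f = 0.01596; ΔP_B = f(L/D)(ρV²/2) = 3.898e+05 Pa.
ΔP_A/ΔP_B = 1.204e+04/3.898e+05 = 0.0309.

ΔP_A/ΔP_B ≈ 0.0309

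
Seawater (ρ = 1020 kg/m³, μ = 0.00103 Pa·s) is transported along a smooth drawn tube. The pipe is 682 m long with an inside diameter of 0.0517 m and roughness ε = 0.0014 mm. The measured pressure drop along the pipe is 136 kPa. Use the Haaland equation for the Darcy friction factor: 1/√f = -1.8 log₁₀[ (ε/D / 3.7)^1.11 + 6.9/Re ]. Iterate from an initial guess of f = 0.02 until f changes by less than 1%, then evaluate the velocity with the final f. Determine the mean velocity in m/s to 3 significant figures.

Rearranging Darcy-Weisbach: V = √(2·ΔP·D/(f·L·ρ)). With ε/D = 1.4e-06/0.0517 = 2.71e-05, iterate starting from f = 0.02:
  f = 0.02 → V = √(2·1.36e+05·0.0517/(0.02·682·1020)) = 1.005 m/s; Re = ρVD/μ = 5.147e+04; f → 0.02065
  f = 0.02065 → V = 0.9895 m/s; Re = 5.066e+04; f → 0.02072
Converged (Δf/f < 1%). With the final f = 0.02072: V = √(2·1.36e+05·0.0517/(0.02072·682·1020)) = 0.9877 m/s.

V ≈ 0.988 m/s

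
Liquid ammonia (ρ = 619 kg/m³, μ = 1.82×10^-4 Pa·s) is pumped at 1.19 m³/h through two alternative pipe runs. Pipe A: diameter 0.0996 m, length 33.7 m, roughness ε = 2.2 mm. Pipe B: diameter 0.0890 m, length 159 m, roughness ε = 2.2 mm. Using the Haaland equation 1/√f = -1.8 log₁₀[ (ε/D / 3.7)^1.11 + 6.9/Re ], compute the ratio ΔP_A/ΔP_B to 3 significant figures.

Pipe A: V = Q/A = 0.0003306/0.007791 = 0.04243 m/s; Re = 1.437e+04; ε/D = 0.0221; Haaland → f = 0.05308; ΔP_A = f(L/D)(ρV²/2) = 10.01 Pa.
Pipe B: V = Q/A = 0.0003306/0.006221 = 0.05313 m/s; Re = 1.608e+04; ε/D = 0.0247; Haaland → f = 0.05502; ΔP_B = f(L/D)(ρV²/2) = 85.88 Pa.
ΔP_A/ΔP_B = 10.01/85.88 = 0.117.

ΔP_A/ΔP_B ≈ 0.117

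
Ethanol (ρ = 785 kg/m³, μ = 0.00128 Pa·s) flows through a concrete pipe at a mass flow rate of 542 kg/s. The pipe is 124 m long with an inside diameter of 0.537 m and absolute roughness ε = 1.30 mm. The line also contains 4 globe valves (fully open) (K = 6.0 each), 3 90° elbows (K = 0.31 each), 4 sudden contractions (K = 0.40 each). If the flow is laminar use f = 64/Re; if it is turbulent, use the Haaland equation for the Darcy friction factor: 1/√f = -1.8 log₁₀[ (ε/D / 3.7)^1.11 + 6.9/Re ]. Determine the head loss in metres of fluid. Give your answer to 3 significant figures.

h_f ≈ 15.3 m

A = πD²/4 = π(0.537)²/4 = 0.2265 m²; mean velocity V = ṁ/(ρA) = 542/(785 · 0.2265) = 3.049 m/s.
Reynolds number Re = ρVD/μ = 785 · 3.049 · 0.537 / 0.00128 = 1.004e+06.
Re > 4000 → turbulent. Relative roughness ε/D = 0.0013/0.537 = 0.00242. Haaland: 1/√f = -1.8 log₁₀[(0.00242/3.7)^1.11 + 6.9/1.004e+06] = -1.8 log₁₀[0.000292 + 6.87e-06] = 6.344, so f = 0.02485.
Total minor-loss coefficient ΣK = 4·6 + 3·0.31 + 4·0.4 = 26.5.
ΔP = [f·L/D + ΣK]·(ρV²/2) = [0.02485·124/0.537 + 26.5]·(785·3.049²/2) = [5.738 + 26.5]·3648 = 1.177e+05 Pa.
Head loss h_f = ΔP/(ρg) = 1.177e+05/(785·9.81) = 15.3 m.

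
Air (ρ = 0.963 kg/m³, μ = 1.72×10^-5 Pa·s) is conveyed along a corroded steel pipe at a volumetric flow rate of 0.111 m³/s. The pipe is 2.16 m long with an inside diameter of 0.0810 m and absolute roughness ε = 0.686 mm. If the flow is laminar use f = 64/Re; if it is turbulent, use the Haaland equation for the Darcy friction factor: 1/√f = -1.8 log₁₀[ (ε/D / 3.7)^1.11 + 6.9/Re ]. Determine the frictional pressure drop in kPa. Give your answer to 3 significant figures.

Cross-sectional area A = πD²/4 = π(0.081)²/4 = 0.005153 m²; mean velocity V = Q/A = 0.111/0.005153 = 21.54 m/s.
Reynolds number Re = ρVD/μ = 0.963 · 21.54 · 0.081 / 1.72e-05 = 9.769e+04.
Re > 4000 → turbulent. Relative roughness ε/D = 0.000686/0.081 = 0.00847. Haaland: 1/√f = -1.8 log₁₀[(0.00847/3.7)^1.11 + 6.9/9.769e+04] = -1.8 log₁₀[0.00117 + 7.06e-05] = 5.23, so f = 0.03656.
Darcy-Weisbach: ΔP = f(L/D)(ρV²/2) = 0.03656·(2.16/0.081)·(0.963·21.54²/2) = 0.03656·26.67·223.4 = 217.8 Pa.
ΔP = 217.8 Pa = 0.218 kPa.

ΔP ≈ 0.218 kPa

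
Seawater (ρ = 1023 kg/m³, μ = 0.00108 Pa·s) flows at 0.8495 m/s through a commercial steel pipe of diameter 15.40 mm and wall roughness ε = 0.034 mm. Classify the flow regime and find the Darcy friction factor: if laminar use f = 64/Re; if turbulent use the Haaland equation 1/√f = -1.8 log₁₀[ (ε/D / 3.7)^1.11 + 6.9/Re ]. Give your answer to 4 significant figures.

f ≈ 0.03241

Re = ρVD/μ = 1023·0.8495·0.0154/0.00108 = 1.239e+04.
Re > 4000 → turbulent. ε/D = 3.4e-05/0.0154 = 0.00221; Haaland: 1/√f = -1.8 log₁₀[0.000264 + 0.000557] = 5.555, so f = 0.03241.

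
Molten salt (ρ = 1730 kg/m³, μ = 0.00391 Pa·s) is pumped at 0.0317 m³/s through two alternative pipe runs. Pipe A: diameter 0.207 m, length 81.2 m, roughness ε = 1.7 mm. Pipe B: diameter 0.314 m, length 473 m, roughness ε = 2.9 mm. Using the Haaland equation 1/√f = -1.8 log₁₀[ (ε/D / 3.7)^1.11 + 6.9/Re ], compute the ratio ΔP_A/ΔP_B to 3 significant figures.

ΔP_A/ΔP_B ≈ 1.32

Pipe A: V = Q/A = 0.0317/0.03365 = 0.942 m/s; Re = 8.627e+04; ε/D = 0.00821; Haaland → f = 0.0363; ΔP_A = f(L/D)(ρV²/2) = 1.093e+04 Pa.
Pipe B: V = Q/A = 0.0317/0.07744 = 0.4094 m/s; Re = 5.687e+04; ε/D = 0.00924; Haaland → f = 0.038; ΔP_B = f(L/D)(ρV²/2) = 8297 Pa.
ΔP_A/ΔP_B = 1.093e+04/8297 = 1.32.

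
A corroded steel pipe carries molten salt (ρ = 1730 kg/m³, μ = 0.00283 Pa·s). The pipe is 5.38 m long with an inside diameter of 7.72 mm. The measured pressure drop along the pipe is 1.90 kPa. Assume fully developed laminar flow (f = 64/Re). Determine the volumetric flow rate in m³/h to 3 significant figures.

Q ≈ 0.0392 m³/h

For laminar flow, f = 64/Re with Re = ρVD/μ, so Darcy-Weisbach reduces to ΔP = 32μLV/D². Solving for V: V = ΔP·D²/(32μL) = 1900·(0.00772)²/(32·0.00283·5.38) = 0.2324 m/s.
Check: Re = ρVD/μ = 1730·0.2324·0.00772/0.00283 = 1097 < 2300, so the laminar assumption holds.
Q = V·A = 0.2324·(π/4·0.00772²) = 1.088e-05 m³/s = 0.0392 m³/h.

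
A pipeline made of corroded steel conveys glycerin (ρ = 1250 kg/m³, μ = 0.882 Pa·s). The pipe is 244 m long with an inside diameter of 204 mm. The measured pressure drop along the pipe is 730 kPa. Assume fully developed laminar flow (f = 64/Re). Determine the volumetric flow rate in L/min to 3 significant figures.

Q ≈ 8650 L/min

For laminar flow, f = 64/Re with Re = ρVD/μ, so Darcy-Weisbach reduces to ΔP = 32μLV/D². Solving for V: V = ΔP·D²/(32μL) = 7.3e+05·(0.204)²/(32·0.882·244) = 4.411 m/s.
Check: Re = ρVD/μ = 1250·4.411·0.204/0.882 = 1275 < 2300, so the laminar assumption holds.
Q = V·A = 4.411·(π/4·0.204²) = 0.1442 m³/s = 8650 L/min.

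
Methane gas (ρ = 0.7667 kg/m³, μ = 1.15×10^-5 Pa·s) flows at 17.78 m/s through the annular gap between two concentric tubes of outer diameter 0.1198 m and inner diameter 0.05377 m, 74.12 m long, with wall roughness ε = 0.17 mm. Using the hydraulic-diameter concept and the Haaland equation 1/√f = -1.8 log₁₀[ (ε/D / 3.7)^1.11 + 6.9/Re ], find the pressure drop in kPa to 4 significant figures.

ΔP ≈ 3.639 kPa

Hydraulic diameter D_h = 4A/P = D_o - D_i = 0.1198 - 0.05377 = 0.06603 m.
Re = ρVD_h/μ = 0.7667·17.78·0.06603/1.15e-05 = 7.827e+04.
ε/D_h = 0.00017/0.06603 = 0.00257; Haaland gives 1/√f = -1.8 log₁₀[0.000313+8.82e-05] = 6.115, so f = 0.02675.
ΔP = f(L/D_h)(ρV²/2) = 0.02675·74.12/0.06603·121.2 = 3639 Pa.
ΔP = 3.639 kPa.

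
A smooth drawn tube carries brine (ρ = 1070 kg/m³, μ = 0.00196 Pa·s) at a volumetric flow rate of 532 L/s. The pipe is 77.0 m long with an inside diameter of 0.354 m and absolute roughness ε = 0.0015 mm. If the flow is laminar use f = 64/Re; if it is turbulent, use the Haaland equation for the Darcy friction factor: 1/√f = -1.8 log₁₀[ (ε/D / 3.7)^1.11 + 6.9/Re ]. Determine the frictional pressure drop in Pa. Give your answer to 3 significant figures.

ΔP ≈ 39400 Pa

Q = 532 L/s = 532/1000 = 0.532 m³/s.
Cross-sectional area A = πD²/4 = π(0.354)²/4 = 0.09842 m²; mean velocity V = Q/A = 0.532/0.09842 = 5.405 m/s.
Reynolds number Re = ρVD/μ = 1070 · 5.405 · 0.354 / 0.00196 = 1.045e+06.
Re > 4000 → turbulent. Relative roughness ε/D = 1.5e-06/0.354 = 4.24e-06. Haaland: 1/√f = -1.8 log₁₀[(4.24e-06/3.7)^1.11 + 6.9/1.045e+06] = -1.8 log₁₀[2.54e-07 + 6.61e-06] = 9.295, so f = 0.01158.
Darcy-Weisbach: ΔP = f(L/D)(ρV²/2) = 0.01158·(77/0.354)·(1070·5.405²/2) = 0.01158·217.5·1.563e+04 = 3.936e+04 Pa.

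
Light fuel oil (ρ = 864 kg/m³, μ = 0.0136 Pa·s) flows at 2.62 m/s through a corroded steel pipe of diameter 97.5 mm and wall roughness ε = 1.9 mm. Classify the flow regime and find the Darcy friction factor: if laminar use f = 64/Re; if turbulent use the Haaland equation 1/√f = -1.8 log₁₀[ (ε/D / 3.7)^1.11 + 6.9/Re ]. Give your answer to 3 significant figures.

f ≈ 0.0506

Re = ρVD/μ = 864·2.62·0.0975/0.0136 = 1.623e+04.
Re > 4000 → turbulent. ε/D = 0.0019/0.0975 = 0.0195; Haaland: 1/√f = -1.8 log₁₀[0.00296 + 0.000425] = 4.447, so f = 0.05056.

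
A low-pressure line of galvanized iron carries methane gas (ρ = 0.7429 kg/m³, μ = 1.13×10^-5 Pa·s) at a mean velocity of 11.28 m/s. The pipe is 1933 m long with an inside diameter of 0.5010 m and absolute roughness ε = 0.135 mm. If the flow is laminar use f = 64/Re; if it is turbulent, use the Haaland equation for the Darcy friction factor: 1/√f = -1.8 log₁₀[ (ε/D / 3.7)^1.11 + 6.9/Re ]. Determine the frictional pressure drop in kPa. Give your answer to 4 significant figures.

Reynolds number Re = ρVD/μ = 0.7429 · 11.28 · 0.501 / 1.13e-05 = 3.715e+05.
Re > 4000 → turbulent. Relative roughness ε/D = 0.000135/0.501 = 0.000269. Haaland: 1/√f = -1.8 log₁₀[(0.000269/3.7)^1.11 + 6.9/3.715e+05] = -1.8 log₁₀[2.55e-05 + 1.86e-05] = 7.84, so f = 0.01627.
Darcy-Weisbach: ΔP = f(L/D)(ρV²/2) = 0.01627·(1933/0.501)·(0.7429·11.28²/2) = 0.01627·3858·47.26 = 2967 Pa.
ΔP = 2967 Pa = 2.967 kPa.

ΔP ≈ 2.967 kPa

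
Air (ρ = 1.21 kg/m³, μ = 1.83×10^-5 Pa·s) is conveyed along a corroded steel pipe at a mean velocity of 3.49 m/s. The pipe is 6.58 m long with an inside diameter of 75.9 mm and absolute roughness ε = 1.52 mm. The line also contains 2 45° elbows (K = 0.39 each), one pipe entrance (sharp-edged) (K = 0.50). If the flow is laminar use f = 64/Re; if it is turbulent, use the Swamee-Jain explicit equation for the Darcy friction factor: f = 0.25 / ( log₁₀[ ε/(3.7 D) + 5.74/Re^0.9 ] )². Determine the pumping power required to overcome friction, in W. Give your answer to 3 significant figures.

Reynolds number Re = ρVD/μ = 1.21 · 3.49 · 0.0759 / 1.83e-05 = 1.751e+04.
Re > 4000 → turbulent. Relative roughness ε/D = 0.00152/0.0759 = 0.02. Swamee-Jain: f = 0.25/(log₁₀[0.02/3.7 + 5.74/1.751e+04^0.9])² = 0.25/(log₁₀[0.00541 + 0.000871])² = 0.25/(-2.202)² = 0.05157.
Total minor-loss coefficient ΣK = 2·0.39 + 1·0.5 = 1.28.
ΔP = [f·L/D + ΣK]·(ρV²/2) = [0.05157·6.58/0.0759 + 1.28]·(1.21·3.49²/2) = [4.471 + 1.28]·7.369 = 42.38 Pa.
Q = V·A = 3.49·0.004525 = 0.01579 m³/s.
Pumping power P = QΔP = 0.01579·42.38 = 0.6691 W = 0.669 W.

P ≈ 0.669 W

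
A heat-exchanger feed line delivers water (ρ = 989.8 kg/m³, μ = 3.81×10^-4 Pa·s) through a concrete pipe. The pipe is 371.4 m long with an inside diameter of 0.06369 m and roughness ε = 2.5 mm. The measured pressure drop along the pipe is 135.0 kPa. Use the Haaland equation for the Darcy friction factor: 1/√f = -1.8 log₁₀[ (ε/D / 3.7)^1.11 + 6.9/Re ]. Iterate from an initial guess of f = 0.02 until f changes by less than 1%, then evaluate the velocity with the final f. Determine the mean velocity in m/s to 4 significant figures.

Rearranging Darcy-Weisbach: V = √(2·ΔP·D/(f·L·ρ)). With ε/D = 0.0025/0.06369 = 0.0393, iterate starting from f = 0.02:
  f = 0.02 → V = √(2·1.35e+05·0.06369/(0.02·371.4·989.8)) = 1.529 m/s; Re = ρVD/μ = 2.53e+05; f → 0.06437
  f = 0.06437 → V = 0.8525 m/s; Re = 1.41e+05; f → 0.06446
Converged (Δf/f < 1%). With the final f = 0.06446: V = √(2·1.35e+05·0.06369/(0.06446·371.4·989.8)) = 0.8519 m/s.

V ≈ 0.8519 m/s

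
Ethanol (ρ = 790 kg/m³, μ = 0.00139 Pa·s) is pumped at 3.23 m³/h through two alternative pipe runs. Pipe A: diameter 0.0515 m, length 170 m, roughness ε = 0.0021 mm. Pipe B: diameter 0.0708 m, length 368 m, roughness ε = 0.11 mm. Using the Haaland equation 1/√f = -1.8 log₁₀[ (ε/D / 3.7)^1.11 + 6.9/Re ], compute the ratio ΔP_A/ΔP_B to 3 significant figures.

ΔP_A/ΔP_B ≈ 1.96

Pipe A: V = Q/A = 0.0008972/0.002083 = 0.4307 m/s; Re = 1.261e+04; ε/D = 4.08e-05; Haaland → f = 0.02905; ΔP_A = f(L/D)(ρV²/2) = 7028 Pa.
Pipe B: V = Q/A = 0.0008972/0.003937 = 0.2279 m/s; Re = 9170; ε/D = 0.00155; Haaland → f = 0.03359; ΔP_B = f(L/D)(ρV²/2) = 3582 Pa.
ΔP_A/ΔP_B = 7028/3582 = 1.96.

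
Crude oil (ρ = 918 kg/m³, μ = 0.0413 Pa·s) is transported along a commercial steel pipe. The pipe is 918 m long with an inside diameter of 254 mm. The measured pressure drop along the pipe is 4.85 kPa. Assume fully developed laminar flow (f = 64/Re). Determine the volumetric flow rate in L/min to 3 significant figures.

For laminar flow, f = 64/Re with Re = ρVD/μ, so Darcy-Weisbach reduces to ΔP = 32μLV/D². Solving for V: V = ΔP·D²/(32μL) = 4850·(0.254)²/(32·0.0413·918) = 0.2579 m/s.
Check: Re = ρVD/μ = 918·0.2579·0.254/0.0413 = 1456 < 2300, so the laminar assumption holds.
Q = V·A = 0.2579·(π/4·0.254²) = 0.01307 m³/s = 784 L/min.

Q ≈ 784 L/min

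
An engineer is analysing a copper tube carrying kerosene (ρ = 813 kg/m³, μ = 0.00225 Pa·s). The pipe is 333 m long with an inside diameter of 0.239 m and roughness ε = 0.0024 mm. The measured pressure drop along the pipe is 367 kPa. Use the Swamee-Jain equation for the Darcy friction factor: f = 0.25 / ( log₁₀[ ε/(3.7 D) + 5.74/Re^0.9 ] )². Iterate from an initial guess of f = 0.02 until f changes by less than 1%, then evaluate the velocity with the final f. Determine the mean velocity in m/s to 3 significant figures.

V ≈ 7.11 m/s

Rearranging Darcy-Weisbach: V = √(2·ΔP·D/(f·L·ρ)). With ε/D = 2.4e-06/0.239 = 1e-05, iterate starting from f = 0.02:
  f = 0.02 → V = √(2·3.67e+05·0.239/(0.02·333·813)) = 5.692 m/s; Re = ρVD/μ = 4.916e+05; f → 0.01329
  f = 0.01329 → V = 6.982 m/s; Re = 6.03e+05; f → 0.01284
  f = 0.01284 → V = 7.103 m/s; Re = 6.134e+05; f → 0.01281
Converged (Δf/f < 1%). With the final f = 0.01281: V = √(2·3.67e+05·0.239/(0.01281·333·813)) = 7.113 m/s.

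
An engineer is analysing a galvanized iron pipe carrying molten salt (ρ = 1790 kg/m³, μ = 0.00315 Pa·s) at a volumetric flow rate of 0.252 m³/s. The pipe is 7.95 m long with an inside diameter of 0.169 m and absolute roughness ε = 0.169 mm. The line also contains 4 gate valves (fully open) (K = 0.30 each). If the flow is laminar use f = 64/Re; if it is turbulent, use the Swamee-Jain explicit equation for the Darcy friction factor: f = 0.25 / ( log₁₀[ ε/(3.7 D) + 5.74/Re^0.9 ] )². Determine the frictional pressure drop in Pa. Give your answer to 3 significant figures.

ΔP ≈ 242000 Pa

Cross-sectional area A = πD²/4 = π(0.169)²/4 = 0.02243 m²; mean velocity V = Q/A = 0.252/0.02243 = 11.23 m/s.
Reynolds number Re = ρVD/μ = 1790 · 11.23 · 0.169 / 0.00315 = 1.079e+06.
Re > 4000 → turbulent. Relative roughness ε/D = 0.000169/0.169 = 0.001. Swamee-Jain: f = 0.25/(log₁₀[0.001/3.7 + 5.74/1.079e+06^0.9])² = 0.25/(log₁₀[0.00027 + 2.13e-05])² = 0.25/(-3.535)² = 0.02.
Total minor-loss coefficient ΣK = 4·0.3 = 1.2.
ΔP = [f·L/D + ΣK]·(ρV²/2) = [0.02·7.95/0.169 + 1.2]·(1790·11.23²/2) = [0.941 + 1.2]·1.13e+05 = 2.418e+05 Pa.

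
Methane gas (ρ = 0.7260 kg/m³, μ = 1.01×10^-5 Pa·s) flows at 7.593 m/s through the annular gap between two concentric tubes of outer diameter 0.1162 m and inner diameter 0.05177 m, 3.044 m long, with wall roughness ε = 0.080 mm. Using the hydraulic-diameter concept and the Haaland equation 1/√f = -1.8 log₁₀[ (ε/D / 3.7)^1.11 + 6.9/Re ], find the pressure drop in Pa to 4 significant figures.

ΔP ≈ 25.28 Pa

Hydraulic diameter D_h = 4A/P = D_o - D_i = 0.1162 - 0.05177 = 0.06443 m.
Re = ρVD_h/μ = 0.726·7.593·0.06443/1.01e-05 = 3.517e+04.
ε/D_h = 8e-05/0.06443 = 0.00124; Haaland gives 1/√f = -1.8 log₁₀[0.000139+0.000196] = 6.254, so f = 0.02557.
ΔP = f(L/D_h)(ρV²/2) = 0.02557·3.044/0.06443·20.93 = 25.28 Pa.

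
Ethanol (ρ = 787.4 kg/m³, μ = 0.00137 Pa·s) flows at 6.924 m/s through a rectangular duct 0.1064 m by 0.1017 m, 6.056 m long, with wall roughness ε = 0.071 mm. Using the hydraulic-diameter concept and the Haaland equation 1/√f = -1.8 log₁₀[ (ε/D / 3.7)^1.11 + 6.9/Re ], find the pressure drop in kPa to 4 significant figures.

Hydraulic diameter D_h = 4A/P = 4·(0.1064·0.1017)/(2·(0.1064+0.1017)) = 0.04328/0.4162 = 0.104 m.
Re = ρVD_h/μ = 787.4·6.924·0.104/0.00137 = 4.139e+05.
ε/D_h = 7.1e-05/0.104 = 0.000683; Haaland gives 1/√f = -1.8 log₁₀[7.17e-05+1.67e-05] = 7.297, so f = 0.01878.
ΔP = f(L/D_h)(ρV²/2) = 0.01878·6.056/0.104·1.887e+04 = 2.064e+04 Pa.
ΔP = 20.64 kPa.

ΔP ≈ 20.64 kPa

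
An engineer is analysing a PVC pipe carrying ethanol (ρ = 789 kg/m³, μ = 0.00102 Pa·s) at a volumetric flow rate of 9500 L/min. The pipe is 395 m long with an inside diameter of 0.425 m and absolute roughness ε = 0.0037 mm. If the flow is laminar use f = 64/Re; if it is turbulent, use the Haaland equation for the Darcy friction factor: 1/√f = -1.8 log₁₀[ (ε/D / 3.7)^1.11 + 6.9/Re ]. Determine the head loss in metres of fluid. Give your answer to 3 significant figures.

h_f ≈ 0.820 m

Q = 9500 L/min = 9500/60000 = 0.1583 m³/s.
Cross-sectional area A = πD²/4 = π(0.425)²/4 = 0.1419 m²; mean velocity V = Q/A = 0.1583/0.1419 = 1.116 m/s.
Reynolds number Re = ρVD/μ = 789 · 1.116 · 0.425 / 0.00102 = 3.669e+05.
Re > 4000 → turbulent. Relative roughness ε/D = 3.7e-06/0.425 = 8.71e-06. Haaland: 1/√f = -1.8 log₁₀[(8.71e-06/3.7)^1.11 + 6.9/3.669e+05] = -1.8 log₁₀[5.66e-07 + 1.88e-05] = 8.483, so f = 0.0139.
Darcy-Weisbach: ΔP = f(L/D)(ρV²/2) = 0.0139·(395/0.425)·(789·1.116²/2) = 0.0139·929.4·491.4 = 6347 Pa.
Head loss h_f = ΔP/(ρg) = 6347/(789·9.81) = 0.820 m.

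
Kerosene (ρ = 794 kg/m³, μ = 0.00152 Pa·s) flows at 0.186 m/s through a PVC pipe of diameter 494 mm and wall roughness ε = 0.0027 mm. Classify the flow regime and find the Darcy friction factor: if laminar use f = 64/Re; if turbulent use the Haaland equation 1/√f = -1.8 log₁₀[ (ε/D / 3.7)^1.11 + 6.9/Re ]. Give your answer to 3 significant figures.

f ≈ 0.0209

Re = ρVD/μ = 794·0.186·0.494/0.00152 = 4.8e+04.
Re > 4000 → turbulent. ε/D = 2.7e-06/0.494 = 5.47e-06; Haaland: 1/√f = -1.8 log₁₀[3.37e-07 + 0.000144] = 6.914, so f = 0.02092.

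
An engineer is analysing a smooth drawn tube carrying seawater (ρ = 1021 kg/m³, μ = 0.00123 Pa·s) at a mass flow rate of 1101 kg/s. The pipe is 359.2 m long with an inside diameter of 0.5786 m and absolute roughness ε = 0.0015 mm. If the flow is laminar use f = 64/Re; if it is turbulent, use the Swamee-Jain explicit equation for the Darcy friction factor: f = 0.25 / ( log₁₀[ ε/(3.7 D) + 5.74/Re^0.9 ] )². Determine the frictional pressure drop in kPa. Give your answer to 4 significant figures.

A = πD²/4 = π(0.5786)²/4 = 0.2629 m²; mean velocity V = ṁ/(ρA) = 1101/(1021 · 0.2629) = 4.101 m/s.
Reynolds number Re = ρVD/μ = 1021 · 4.101 · 0.5786 / 0.00123 = 1.97e+06.
Re > 4000 → turbulent. Relative roughness ε/D = 1.5e-06/0.5786 = 2.59e-06. Swamee-Jain: f = 0.25/(log₁₀[2.59e-06/3.7 + 5.74/1.97e+06^0.9])² = 0.25/(log₁₀[7.01e-07 + 1.24e-05])² = 0.25/(-4.882)² = 0.01049.
Darcy-Weisbach: ΔP = f(L/D)(ρV²/2) = 0.01049·(359.2/0.5786)·(1021·4.101²/2) = 0.01049·620.8·8587 = 5.591e+04 Pa.
ΔP = 5.591e+04 Pa = 55.91 kPa.

ΔP ≈ 55.91 kPa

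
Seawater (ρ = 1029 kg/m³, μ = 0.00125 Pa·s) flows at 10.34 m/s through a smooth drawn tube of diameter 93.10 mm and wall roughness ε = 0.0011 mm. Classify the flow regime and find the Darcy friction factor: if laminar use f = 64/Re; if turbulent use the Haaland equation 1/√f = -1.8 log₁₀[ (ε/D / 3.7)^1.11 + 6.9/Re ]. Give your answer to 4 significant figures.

f ≈ 0.01224

Re = ρVD/μ = 1029·10.34·0.0931/0.00125 = 7.925e+05.
Re > 4000 → turbulent. ε/D = 1.1e-06/0.0931 = 1.18e-05; Haaland: 1/√f = -1.8 log₁₀[7.94e-07 + 8.71e-06] = 9.04, so f = 0.01224.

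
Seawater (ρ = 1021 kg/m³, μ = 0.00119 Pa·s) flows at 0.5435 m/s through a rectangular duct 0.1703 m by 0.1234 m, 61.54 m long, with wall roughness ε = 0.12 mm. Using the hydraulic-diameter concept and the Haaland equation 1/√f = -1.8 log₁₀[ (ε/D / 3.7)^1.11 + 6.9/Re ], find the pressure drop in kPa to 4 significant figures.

Hydraulic diameter D_h = 4A/P = 4·(0.1703·0.1234)/(2·(0.1703+0.1234)) = 0.08406/0.5874 = 0.1431 m.
Re = ρVD_h/μ = 1021·0.5435·0.1431/0.00119 = 6.673e+04.
ε/D_h = 0.00012/0.1431 = 0.000839; Haaland gives 1/√f = -1.8 log₁₀[9e-05+0.000103] = 6.684, so f = 0.02238.
ΔP = f(L/D_h)(ρV²/2) = 0.02238·61.54/0.1431·150.8 = 1451 Pa.
ΔP = 1.451 kPa.

ΔP ≈ 1.451 kPa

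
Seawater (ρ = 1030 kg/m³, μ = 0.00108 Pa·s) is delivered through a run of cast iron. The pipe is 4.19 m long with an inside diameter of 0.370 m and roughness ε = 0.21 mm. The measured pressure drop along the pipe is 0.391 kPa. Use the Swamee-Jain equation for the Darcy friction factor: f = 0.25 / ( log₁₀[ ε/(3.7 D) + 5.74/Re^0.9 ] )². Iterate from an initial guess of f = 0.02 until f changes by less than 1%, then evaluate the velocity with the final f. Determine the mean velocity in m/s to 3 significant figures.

V ≈ 1.93 m/s

Rearranging Darcy-Weisbach: V = √(2·ΔP·D/(f·L·ρ)). With ε/D = 0.00021/0.37 = 0.000568, iterate starting from f = 0.02:
  f = 0.02 → V = √(2·391·0.37/(0.02·4.19·1030)) = 1.831 m/s; Re = ρVD/μ = 6.461e+05; f → 0.01799
  f = 0.01799 → V = 1.93 m/s; Re = 6.812e+05; f → 0.01796
Converged (Δf/f < 1%). With the final f = 0.01796: V = √(2·391·0.37/(0.01796·4.19·1030)) = 1.932 m/s.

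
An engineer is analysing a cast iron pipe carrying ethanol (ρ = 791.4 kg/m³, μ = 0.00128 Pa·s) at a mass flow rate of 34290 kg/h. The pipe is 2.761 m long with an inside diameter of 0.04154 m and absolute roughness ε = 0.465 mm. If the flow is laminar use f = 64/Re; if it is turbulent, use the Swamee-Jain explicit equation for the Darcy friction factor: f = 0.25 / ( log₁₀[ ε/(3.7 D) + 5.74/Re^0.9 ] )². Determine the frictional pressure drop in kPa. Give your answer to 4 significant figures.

ΔP ≈ 82.51 kPa

ṁ = 34290 kg/h = 34290/3600 = 9.525 kg/s.
A = πD²/4 = π(0.04154)²/4 = 0.001355 m²; mean velocity V = ṁ/(ρA) = 9.525/(791.4 · 0.001355) = 8.881 m/s.
Reynolds number Re = ρVD/μ = 791.4 · 8.881 · 0.04154 / 0.00128 = 2.281e+05.
Re > 4000 → turbulent. Relative roughness ε/D = 0.000465/0.04154 = 0.0112. Swamee-Jain: f = 0.25/(log₁₀[0.0112/3.7 + 5.74/2.281e+05^0.9])² = 0.25/(log₁₀[0.00303 + 8.64e-05])² = 0.25/(-2.507)² = 0.03978.
Darcy-Weisbach: ΔP = f(L/D)(ρV²/2) = 0.03978·(2.761/0.04154)·(791.4·8.881²/2) = 0.03978·66.47·3.121e+04 = 8.251e+04 Pa.
ΔP = 8.251e+04 Pa = 82.51 kPa.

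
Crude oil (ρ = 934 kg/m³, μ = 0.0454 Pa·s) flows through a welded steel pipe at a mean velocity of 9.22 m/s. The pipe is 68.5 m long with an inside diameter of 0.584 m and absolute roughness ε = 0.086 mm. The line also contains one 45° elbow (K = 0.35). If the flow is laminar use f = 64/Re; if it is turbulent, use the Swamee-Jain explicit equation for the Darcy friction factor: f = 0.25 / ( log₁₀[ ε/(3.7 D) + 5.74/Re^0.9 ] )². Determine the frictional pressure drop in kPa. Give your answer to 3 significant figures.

Reynolds number Re = ρVD/μ = 934 · 9.22 · 0.584 / 0.0454 = 1.108e+05.
Re > 4000 → turbulent. Relative roughness ε/D = 8.6e-05/0.584 = 0.000147. Swamee-Jain: f = 0.25/(log₁₀[0.000147/3.7 + 5.74/1.108e+05^0.9])² = 0.25/(log₁₀[3.98e-05 + 0.000166])² = 0.25/(-3.688)² = 0.01839.
Total minor-loss coefficient ΣK = 1·0.35 = 0.35.
ΔP = [f·L/D + ΣK]·(ρV²/2) = [0.01839·68.5/0.584 + 0.35]·(934·9.22²/2) = [2.157 + 0.35]·3.97e+04 = 9.951e+04 Pa.
ΔP = 9.951e+04 Pa = 99.5 kPa.

ΔP ≈ 99.5 kPa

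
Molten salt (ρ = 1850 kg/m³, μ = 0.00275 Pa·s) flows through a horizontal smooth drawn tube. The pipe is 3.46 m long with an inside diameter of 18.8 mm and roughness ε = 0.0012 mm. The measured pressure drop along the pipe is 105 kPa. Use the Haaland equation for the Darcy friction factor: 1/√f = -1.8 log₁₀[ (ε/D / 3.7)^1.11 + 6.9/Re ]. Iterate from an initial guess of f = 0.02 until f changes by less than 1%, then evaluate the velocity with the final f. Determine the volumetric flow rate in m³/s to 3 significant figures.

Q ≈ 0.00157 m³/s

Rearranging Darcy-Weisbach: V = √(2·ΔP·D/(f·L·ρ)). With ε/D = 1.2e-06/0.0188 = 6.38e-05, iterate starting from f = 0.02:
  f = 0.02 → V = √(2·1.05e+05·0.0188/(0.02·3.46·1850)) = 5.553 m/s; Re = ρVD/μ = 7.023e+04; f → 0.01943
  f = 0.01943 → V = 5.634 m/s; Re = 7.125e+04; f → 0.01937
Converged (Δf/f < 1%). With the final f = 0.01937: V = √(2·1.05e+05·0.0188/(0.01937·3.46·1850)) = 5.642 m/s.
Q = V·A = 5.642·(π/4·0.0188²) = 0.001566 m³/s = 0.00157 m³/s.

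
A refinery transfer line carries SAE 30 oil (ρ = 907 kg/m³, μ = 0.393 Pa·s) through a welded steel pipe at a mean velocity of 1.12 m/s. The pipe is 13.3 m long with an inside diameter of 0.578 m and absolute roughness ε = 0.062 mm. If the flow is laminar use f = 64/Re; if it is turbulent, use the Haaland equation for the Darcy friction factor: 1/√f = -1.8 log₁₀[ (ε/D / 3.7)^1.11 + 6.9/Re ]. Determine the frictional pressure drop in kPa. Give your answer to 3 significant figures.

Reynolds number Re = ρVD/μ = 907 · 1.12 · 0.578 / 0.393 = 1494.
Re < 2300 → laminar flow, so f = 64/Re = 64/1494 = 0.04284 (the turbulent correlation is not needed).
Darcy-Weisbach: ΔP = f(L/D)(ρV²/2) = 0.04284·(13.3/0.578)·(907·1.12²/2) = 0.04284·23.01·568.9 = 560.7 Pa.
ΔP = 560.7 Pa = 0.561 kPa.

ΔP ≈ 0.561 kPa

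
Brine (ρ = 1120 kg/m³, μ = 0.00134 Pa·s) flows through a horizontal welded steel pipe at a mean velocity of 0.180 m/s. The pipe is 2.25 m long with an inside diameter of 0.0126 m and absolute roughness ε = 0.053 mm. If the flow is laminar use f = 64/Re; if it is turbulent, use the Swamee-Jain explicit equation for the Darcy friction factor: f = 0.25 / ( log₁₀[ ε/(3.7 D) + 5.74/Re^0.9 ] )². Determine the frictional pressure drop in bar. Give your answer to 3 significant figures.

ΔP ≈ 0.00109 bar

Reynolds number Re = ρVD/μ = 1120 · 0.18 · 0.0126 / 0.00134 = 1896.
Re < 2300 → laminar flow, so f = 64/Re = 64/1896 = 0.03376 (the turbulent correlation is not needed).
Darcy-Weisbach: ΔP = f(L/D)(ρV²/2) = 0.03376·(2.25/0.0126)·(1120·0.18²/2) = 0.03376·178.6·18.14 = 109.4 Pa.
ΔP = 109.4 Pa = 0.00109 bar.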